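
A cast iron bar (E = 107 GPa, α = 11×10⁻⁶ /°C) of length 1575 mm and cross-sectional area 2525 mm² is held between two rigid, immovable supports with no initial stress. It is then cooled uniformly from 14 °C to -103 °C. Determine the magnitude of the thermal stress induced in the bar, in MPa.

With length fixed, the mechanical strain must cancel the thermal strain αΔT = 11×10⁻⁶ × 117 = 1287×10⁻⁶.
σ = EαΔT = 107×10³ × 11×10⁻⁶ × 117 = 137.7 MPa (tensile; the bar is trying to contract).

σ ≈ 138 MPa (tensile)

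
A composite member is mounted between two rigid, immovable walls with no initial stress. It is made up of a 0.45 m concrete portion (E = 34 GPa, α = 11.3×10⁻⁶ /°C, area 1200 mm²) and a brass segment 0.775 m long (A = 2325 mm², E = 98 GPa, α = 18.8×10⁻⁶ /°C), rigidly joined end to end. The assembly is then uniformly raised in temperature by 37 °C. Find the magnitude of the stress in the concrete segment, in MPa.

Free thermal expansion of the whole bar: Σ αᵢΔT Lᵢ = 11.3×10⁻⁶×37×450 + 18.8×10⁻⁶×37×775 = 0.7272 mm.
The rigid supports impose zero overall length change; the single axial force P common to all segments must satisfy P Σ Lᵢ/(AᵢEᵢ) = δ_free.
Σ Lᵢ/(AᵢEᵢ) = 450/(1200×34×10³) + 775/(2325×98×10³) = 1.443×10⁻⁵ mm/N.
Hence P = δ_free / Σ(L/AE) = 0.7272/1.443×10⁻⁵ = 50.39 kN (compressive).
σ_{concrete} = P / A = 50390 / 1200 = 42 MPa.

σ ≈ 42 MPa (compressive)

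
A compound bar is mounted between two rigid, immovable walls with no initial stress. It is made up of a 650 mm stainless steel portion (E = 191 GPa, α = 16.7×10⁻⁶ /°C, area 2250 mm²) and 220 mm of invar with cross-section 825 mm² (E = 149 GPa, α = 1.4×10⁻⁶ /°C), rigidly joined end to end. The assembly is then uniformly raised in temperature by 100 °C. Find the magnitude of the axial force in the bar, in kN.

P ≈ 338 kN (compressive)

Free thermal expansion of the whole bar: Σ αᵢΔT Lᵢ = 16.7×10⁻⁶×100×650 + 1.4×10⁻⁶×100×220 = 1.116 mm.
The rigid supports impose zero overall length change; the single axial force P common to all segments must satisfy P Σ Lᵢ/(AᵢEᵢ) = δ_free.
The series flexibility is Σ Lᵢ/(AᵢEᵢ) = 650/(2250×191×10³) + 220/(825×149×10³) = 3.302×10⁻⁶ mm/N.
So P = 1.116 / 3.302×10⁻⁶ = 338 kN, compressive.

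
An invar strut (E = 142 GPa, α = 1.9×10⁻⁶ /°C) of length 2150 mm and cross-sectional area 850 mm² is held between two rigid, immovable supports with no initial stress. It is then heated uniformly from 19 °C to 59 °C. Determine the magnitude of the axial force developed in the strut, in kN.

The ends cannot move, so σ = EαΔT = 142×10³ × 1.9×10⁻⁶ × 40 = 10.79 MPa.
Axial force P = σA = 10.79 × 850 = 9173 N = 9.173 kN, compressive.

P ≈ 9.17 kN (compressive)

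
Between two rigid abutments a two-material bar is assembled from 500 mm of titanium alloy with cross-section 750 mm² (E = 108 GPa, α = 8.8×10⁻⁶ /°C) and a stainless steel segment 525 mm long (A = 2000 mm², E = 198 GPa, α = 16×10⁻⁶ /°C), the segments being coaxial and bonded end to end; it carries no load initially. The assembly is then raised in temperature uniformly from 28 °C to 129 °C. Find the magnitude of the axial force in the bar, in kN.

If the supports were absent, the total length change would be Σ αᵢΔT Lᵢ = 8.8×10⁻⁶×101×500 + 16×10⁻⁶×101×525 = 1.293 mm.
Since the ends are fixed, an axial force P builds up, equal in every segment, with P · Σ Lᵢ/(AᵢEᵢ) = δ_free.
Σ Lᵢ/(AᵢEᵢ) = 500/(750×108×10³) + 525/(2000×198×10³) = 7.499×10⁻⁶ mm/N.
P = 1.293 / 7.499×10⁻⁶ = 172400 N = 172.4 kN, compressive.

P ≈ 172 kN (compressive)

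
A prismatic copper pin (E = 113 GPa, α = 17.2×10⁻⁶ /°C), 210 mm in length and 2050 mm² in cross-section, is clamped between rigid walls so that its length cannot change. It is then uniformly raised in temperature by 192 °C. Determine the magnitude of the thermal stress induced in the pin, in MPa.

Because both ends are immovable the net strain is zero, and the suppressed thermal strain is αΔT = 17.2×10⁻⁶ × 192 = 3302.4×10⁻⁶.
Hence σ = E·αΔT = 113×10³ × 3302.4×10⁻⁶ = 373.2 MPa, compressive.

σ ≈ 373 MPa (compressive)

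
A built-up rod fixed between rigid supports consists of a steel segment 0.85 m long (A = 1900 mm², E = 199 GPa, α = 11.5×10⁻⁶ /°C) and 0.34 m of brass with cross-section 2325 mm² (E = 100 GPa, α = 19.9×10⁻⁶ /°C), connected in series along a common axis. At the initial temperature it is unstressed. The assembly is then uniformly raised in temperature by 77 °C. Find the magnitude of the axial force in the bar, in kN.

With the walls removed the bar would change length by δ_free = Σ αᵢΔT Lᵢ = 11.5×10⁻⁶×77×850 + 19.9×10⁻⁶×77×340 = 1.274 mm.
Since the ends are fixed, an axial force P builds up, equal in every segment, with P · Σ Lᵢ/(AᵢEᵢ) = δ_free.
The series flexibility is Σ Lᵢ/(AᵢEᵢ) = 850/(1900×199×10³) + 340/(2325×100×10³) = 3.71×10⁻⁶ mm/N.
Hence P = δ_free / Σ(L/AE) = 1.274/3.71×10⁻⁶ = 343.3 kN (compressive).

P ≈ 343 kN (compressive)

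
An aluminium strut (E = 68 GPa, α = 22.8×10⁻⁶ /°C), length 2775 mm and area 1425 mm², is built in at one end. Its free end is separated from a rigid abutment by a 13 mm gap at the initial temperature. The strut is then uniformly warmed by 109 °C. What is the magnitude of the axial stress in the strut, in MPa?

σ ≈ 0 MPa

Free thermal elongation = αΔT L = 22.8×10⁻⁶ × 109 × 2775 = 6.896 mm.
Since δ_free = 6.9 mm is less than the 13 mm gap, the strut never touches the wall. No axial force develops.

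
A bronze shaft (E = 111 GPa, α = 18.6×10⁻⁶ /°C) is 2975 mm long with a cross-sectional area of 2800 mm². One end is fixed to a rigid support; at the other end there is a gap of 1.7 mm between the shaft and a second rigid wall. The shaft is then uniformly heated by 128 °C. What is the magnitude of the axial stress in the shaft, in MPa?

Unrestrained expansion: δ_free = αΔT L = 18.6×10⁻⁶ × 128 × 2975 = 7.083 mm.
This exceeds the 1.7 mm gap, so the wall pushes back. The portion of expansion that must be recovered elastically is δ_free − gap = 7.083 − 1.7 = 5.383 mm.
So σ = E(δ_free − g)/L = 111×10³ × 5.383/2975 = 200.8 MPa.

σ ≈ 201 MPa (compressive)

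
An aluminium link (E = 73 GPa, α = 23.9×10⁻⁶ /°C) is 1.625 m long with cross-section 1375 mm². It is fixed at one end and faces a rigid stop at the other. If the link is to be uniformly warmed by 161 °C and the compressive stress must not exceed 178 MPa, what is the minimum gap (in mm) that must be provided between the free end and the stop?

With no wall the link would lengthen by αΔT L = 23.9×10⁻⁶ × 161 × 1625 = 6.253 mm.
At the allowable stress the elastic shortening the wall may impose is σL/E = 178 × 1625 / (73×10³) = 3.962 mm.
The gap must absorb the remainder: g_min = 6.253 − 3.962 = 2.291 mm.

g ≈ 2.29 mm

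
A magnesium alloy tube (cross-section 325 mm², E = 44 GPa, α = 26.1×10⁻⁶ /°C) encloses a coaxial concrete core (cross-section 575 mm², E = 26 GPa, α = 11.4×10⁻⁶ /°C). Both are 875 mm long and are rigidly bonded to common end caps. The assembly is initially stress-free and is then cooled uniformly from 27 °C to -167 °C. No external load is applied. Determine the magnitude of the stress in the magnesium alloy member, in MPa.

σ ≈ 64.1 MPa (tensile)

The magnesium alloy has the larger α, so on cooling it would change length more than the concrete if both were free. The rigid plates force a common final length, so the magnesium alloy is put into tension and the concrete into compression, with equal and opposite forces P (no external load).
Equating the net (thermal + elastic) strains gives |α₁ − α₂|·ΔT = P·[1/(A₁E₁) + 1/(A₂E₂)].
|α₁ − α₂|·ΔT = 14.7×10⁻⁶ × 194 = 0.002852.
1/(A₁E₁) + 1/(A₂E₂) = 1/(325×44×10³) + 1/(575×26×10³) = 1.368×10⁻⁷ N⁻¹.
So P = 0.002852 / 1.368×10⁻⁷ = 20.84 kN.
σ_{magnesium alloy} = P/A₁ = 20840/325 = 64.13 MPa, tensile.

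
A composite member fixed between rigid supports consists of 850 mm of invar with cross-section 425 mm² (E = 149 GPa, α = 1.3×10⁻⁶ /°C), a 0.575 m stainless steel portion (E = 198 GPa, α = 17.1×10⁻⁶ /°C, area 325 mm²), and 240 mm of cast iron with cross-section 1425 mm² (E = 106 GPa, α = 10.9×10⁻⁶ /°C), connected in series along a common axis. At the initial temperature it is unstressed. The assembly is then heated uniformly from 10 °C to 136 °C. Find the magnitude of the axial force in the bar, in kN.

If the supports were absent, the total length change would be Σ αᵢΔT Lᵢ = 1.3×10⁻⁶×126×850 + 17.1×10⁻⁶×126×575 + 10.9×10⁻⁶×126×240 = 1.708 mm.
Since the ends are fixed, an axial force P builds up, equal in every segment, with P · Σ Lᵢ/(AᵢEᵢ) = δ_free.
The series flexibility is Σ Lᵢ/(AᵢEᵢ) = 850/(425×149×10³) + 575/(325×198×10³) + 240/(1425×106×10³) = 2.395×10⁻⁵ mm/N.
So P = 1.708 / 2.395×10⁻⁵ = 71.31 kN, compressive.

P ≈ 71.3 kN (compressive)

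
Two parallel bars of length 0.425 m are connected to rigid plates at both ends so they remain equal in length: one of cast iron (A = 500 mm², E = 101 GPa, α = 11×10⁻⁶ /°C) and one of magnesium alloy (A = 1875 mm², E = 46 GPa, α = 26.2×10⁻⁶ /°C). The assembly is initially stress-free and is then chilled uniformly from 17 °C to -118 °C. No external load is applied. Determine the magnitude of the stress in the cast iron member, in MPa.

Equilibrium of a rigid end plate with no external load gives equal and opposite internal forces ±P in the two members. Since α_{magnesium alloy} > α_{cast iron}, cooling drives the magnesium alloy into tension and the cast iron into compression.
Setting the final lengths equal and cancelling L: (α₁ − α₂)ΔT = P/(A₁E₁) + P/(A₂E₂).
|α₁ − α₂|·ΔT = 15.2×10⁻⁶ × 135 = 0.002052.
1/(A₁E₁) + 1/(A₂E₂) = 1/(500×101×10³) + 1/(1875×46×10³) = 3.14×10⁻⁸ N⁻¹.
So P = 0.002052 / 3.14×10⁻⁸ = 65.36 kN.
σ_{cast iron} = P/A₁ = 65360/500 = 130.7 MPa, compressive.

σ ≈ 131 MPa (compressive)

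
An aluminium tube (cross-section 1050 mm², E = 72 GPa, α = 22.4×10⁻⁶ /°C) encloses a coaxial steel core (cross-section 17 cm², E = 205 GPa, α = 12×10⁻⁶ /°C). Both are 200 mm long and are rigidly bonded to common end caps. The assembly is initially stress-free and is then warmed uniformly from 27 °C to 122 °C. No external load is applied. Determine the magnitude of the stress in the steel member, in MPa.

Both members must finish at the same length. With the larger α, the aluminium tends to over-expand; the plates restrain it, putting the aluminium in compression and the steel in tension. With no external load the two internal forces are equal and opposite, magnitude P.
Equating the net (thermal + elastic) strains gives |α₁ − α₂|·ΔT = P·[1/(A₁E₁) + 1/(A₂E₂)].
|α₁ − α₂|·ΔT = 10.4×10⁻⁶ × 95 = 0.000988.
1/(A₁E₁) + 1/(A₂E₂) = 1/(1050×72×10³) + 1/(1700×205×10³) = 1.61×10⁻⁸ N⁻¹.
So P = 0.000988 / 1.61×10⁻⁸ = 61.38 kN.
σ_{steel} = P/A₂ = 61380/1700 = 36.1 MPa, tensile.

σ ≈ 36.1 MPa (tensile)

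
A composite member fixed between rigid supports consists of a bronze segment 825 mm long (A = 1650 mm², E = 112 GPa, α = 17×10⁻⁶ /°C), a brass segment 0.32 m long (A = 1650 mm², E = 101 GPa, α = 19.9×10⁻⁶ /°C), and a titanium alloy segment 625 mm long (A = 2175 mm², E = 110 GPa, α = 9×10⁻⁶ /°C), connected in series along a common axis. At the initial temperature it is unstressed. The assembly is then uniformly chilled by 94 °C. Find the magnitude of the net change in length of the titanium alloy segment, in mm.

|ΔL| ≈ 0.181 mm

With the walls removed the bar would change length by δ_free = Σ αᵢΔT Lᵢ = 17×10⁻⁶×94×825 + 19.9×10⁻⁶×94×320 + 9×10⁻⁶×94×625 = 2.446 mm.
Since the ends are fixed, an axial force P builds up, equal in every segment, with P · Σ Lᵢ/(AᵢEᵢ) = δ_free.
Σ Lᵢ/(AᵢEᵢ) = 825/(1650×112×10³) + 320/(1650×101×10³) + 625/(2175×110×10³) = 8.997×10⁻⁶ mm/N.
Hence P = δ_free / Σ(L/AE) = 2.446/8.997×10⁻⁶ = 271.8 kN (tensile).
For the titanium alloy segment, free thermal change = 9×10⁻⁶×94×625 = 0.5288 mm and elastic change from P = 271800×625/(2175×110×10³) = 0.7101 mm; these oppose, so the net change is 0.181 mm (segment lengthens).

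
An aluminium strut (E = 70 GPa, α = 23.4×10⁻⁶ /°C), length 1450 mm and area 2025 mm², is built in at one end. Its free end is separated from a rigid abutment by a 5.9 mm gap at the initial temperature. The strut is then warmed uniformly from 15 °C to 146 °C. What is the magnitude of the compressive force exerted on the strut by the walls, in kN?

P ≈ 0 kN

Free thermal elongation = αΔT L = 23.4×10⁻⁶ × 131 × 1450 = 4.445 mm.
This is smaller than the 5.9 mm clearance, so the strut expands freely without reaching the stop — the stress is zero.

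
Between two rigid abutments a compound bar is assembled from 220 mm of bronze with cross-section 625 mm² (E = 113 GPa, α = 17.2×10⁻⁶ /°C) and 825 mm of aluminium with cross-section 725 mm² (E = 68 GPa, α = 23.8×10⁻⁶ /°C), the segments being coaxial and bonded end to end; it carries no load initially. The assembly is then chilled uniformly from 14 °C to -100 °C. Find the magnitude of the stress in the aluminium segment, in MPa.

σ ≈ 186 MPa (tensile)

Free thermal contraction of the whole bar: Σ αᵢΔT Lᵢ = 17.2×10⁻⁶×114×220 + 23.8×10⁻⁶×114×825 = 2.67 mm.
The walls prevent any net length change, so an axial force P (same in every segment) develops. Compatibility: P · Σ Lᵢ/(AᵢEᵢ) = δ_free.
Σ Lᵢ/(AᵢEᵢ) = 220/(625×113×10³) + 825/(725×68×10³) = 1.985×10⁻⁵ mm/N.
So P = 2.67 / 1.985×10⁻⁵ = 134.5 kN, tensile.
σ_{aluminium} = P / A = 134500 / 725 = 185.5 MPa.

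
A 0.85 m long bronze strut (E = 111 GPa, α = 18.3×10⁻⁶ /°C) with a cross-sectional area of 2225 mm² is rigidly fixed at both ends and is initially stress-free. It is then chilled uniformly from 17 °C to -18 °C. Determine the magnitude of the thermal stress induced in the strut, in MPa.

σ ≈ 71.1 MPa (tensile)

With length fixed, the mechanical strain must cancel the thermal strain αΔT = 18.3×10⁻⁶ × 35 = 640.5×10⁻⁶.
Hence σ = E·αΔT = 111×10³ × 640.5×10⁻⁶ = 71.1 MPa, tensile.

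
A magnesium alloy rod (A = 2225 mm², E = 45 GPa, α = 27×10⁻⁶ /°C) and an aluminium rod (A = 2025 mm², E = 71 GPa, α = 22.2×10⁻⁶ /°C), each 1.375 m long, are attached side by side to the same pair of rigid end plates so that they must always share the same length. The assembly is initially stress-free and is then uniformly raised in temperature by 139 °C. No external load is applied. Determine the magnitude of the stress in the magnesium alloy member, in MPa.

σ ≈ 17.7 MPa (compressive)

Both members must finish at the same length. With the larger α, the magnesium alloy tends to over-expand; the plates restrain it, putting the magnesium alloy in compression and the aluminium in tension. With no external load the two internal forces are equal and opposite, magnitude P.
Setting the final lengths equal and cancelling L: (α₁ − α₂)ΔT = P/(A₁E₁) + P/(A₂E₂).
|α₁ − α₂|·ΔT = 4.8×10⁻⁶ × 139 = 0.0006672.
1/(A₁E₁) + 1/(A₂E₂) = 1/(2225×45×10³) + 1/(2025×71×10³) = 1.694×10⁻⁸ N⁻¹.
P = 0.0006672 / 1.694×10⁻⁸ = 39380 N = 39.38 kN.
σ_{magnesium alloy} = P/A₁ = 39380/2225 = 17.7 MPa, compressive.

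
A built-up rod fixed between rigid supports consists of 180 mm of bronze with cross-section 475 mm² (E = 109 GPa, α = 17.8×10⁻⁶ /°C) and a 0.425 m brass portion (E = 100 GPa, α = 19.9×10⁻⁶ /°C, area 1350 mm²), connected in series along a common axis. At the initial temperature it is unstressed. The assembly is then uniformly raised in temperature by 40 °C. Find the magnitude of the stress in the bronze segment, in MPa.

Free thermal expansion of the whole bar: Σ αᵢΔT Lᵢ = 17.8×10⁻⁶×40×180 + 19.9×10⁻⁶×40×425 = 0.4665 mm.
Since the ends are fixed, an axial force P builds up, equal in every segment, with P · Σ Lᵢ/(AᵢEᵢ) = δ_free.
The series flexibility is Σ Lᵢ/(AᵢEᵢ) = 180/(475×109×10³) + 425/(1350×100×10³) = 6.625×10⁻⁶ mm/N.
Hence P = δ_free / Σ(L/AE) = 0.4665/6.625×10⁻⁶ = 70.41 kN (compressive).
σ_{bronze} = P / A = 70410 / 475 = 148.2 MPa.

σ ≈ 148 MPa (compressive)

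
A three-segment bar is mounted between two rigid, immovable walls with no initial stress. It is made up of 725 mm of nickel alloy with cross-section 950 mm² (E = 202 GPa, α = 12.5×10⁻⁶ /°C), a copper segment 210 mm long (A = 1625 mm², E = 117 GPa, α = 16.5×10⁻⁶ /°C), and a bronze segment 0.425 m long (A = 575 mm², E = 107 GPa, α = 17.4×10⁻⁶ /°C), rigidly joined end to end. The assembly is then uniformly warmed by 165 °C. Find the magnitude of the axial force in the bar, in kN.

P ≈ 279 kN (compressive)

With the walls removed the bar would change length by δ_free = Σ αᵢΔT Lᵢ = 12.5×10⁻⁶×165×725 + 16.5×10⁻⁶×165×210 + 17.4×10⁻⁶×165×425 = 3.287 mm.
Since the ends are fixed, an axial force P builds up, equal in every segment, with P · Σ Lᵢ/(AᵢEᵢ) = δ_free.
The series flexibility is Σ Lᵢ/(AᵢEᵢ) = 725/(950×202×10³) + 210/(1625×117×10³) + 425/(575×107×10³) = 1.179×10⁻⁵ mm/N.
P = 3.287 / 1.179×10⁻⁵ = 278800 N = 278.8 kN, compressive.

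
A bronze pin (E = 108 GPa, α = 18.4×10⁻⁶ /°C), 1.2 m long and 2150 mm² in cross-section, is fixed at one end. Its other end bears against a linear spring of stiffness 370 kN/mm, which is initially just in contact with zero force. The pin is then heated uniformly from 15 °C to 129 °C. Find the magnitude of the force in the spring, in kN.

If the spring were absent the pin would lengthen by αΔT L = 18.4×10⁻⁶ × 114 × 1200 = 2.517 mm.
Let P be the compressive force at the spring. The pin shortens elastically by PL/(AE) and the spring compresses by P/k; together these equal δ_free.
P [ L/(AE) + 1/k ] = δ_free → P [ 1200/(2150×108×10³) + 1/(370×10³) ] = 2.517.
P = 2.517 / 7.871×10⁻⁶ = 319800 N.

P ≈ 320 kN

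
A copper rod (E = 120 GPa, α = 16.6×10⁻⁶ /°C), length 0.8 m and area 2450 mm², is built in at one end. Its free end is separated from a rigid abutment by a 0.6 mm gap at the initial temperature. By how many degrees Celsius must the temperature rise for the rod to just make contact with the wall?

ΔT ≈ 45.2 °C

Contact occurs when the free expansion equals the gap: αΔT L = 0.6 mm.
So ΔT = g/(αL) = 0.6/(16.6×10⁻⁶ × 800) = 45.18 °C.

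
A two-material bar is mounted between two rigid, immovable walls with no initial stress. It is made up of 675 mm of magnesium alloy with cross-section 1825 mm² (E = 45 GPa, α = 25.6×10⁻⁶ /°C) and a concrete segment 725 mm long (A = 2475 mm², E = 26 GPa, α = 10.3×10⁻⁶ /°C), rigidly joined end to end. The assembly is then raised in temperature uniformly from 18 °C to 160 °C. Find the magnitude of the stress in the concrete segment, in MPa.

If the supports were absent, the total length change would be Σ αᵢΔT Lᵢ = 25.6×10⁻⁶×142×675 + 10.3×10⁻⁶×142×725 = 3.514 mm.
The rigid supports impose zero overall length change; the single axial force P common to all segments must satisfy P Σ Lᵢ/(AᵢEᵢ) = δ_free.
Σ Lᵢ/(AᵢEᵢ) = 675/(1825×45×10³) + 725/(2475×26×10³) = 1.949×10⁻⁵ mm/N.
P = 3.514 / 1.949×10⁻⁵ = 180300 N = 180.3 kN, compressive.
σ_{concrete} = P / A = 180300 / 2475 = 72.87 MPa.

σ ≈ 72.9 MPa (compressive)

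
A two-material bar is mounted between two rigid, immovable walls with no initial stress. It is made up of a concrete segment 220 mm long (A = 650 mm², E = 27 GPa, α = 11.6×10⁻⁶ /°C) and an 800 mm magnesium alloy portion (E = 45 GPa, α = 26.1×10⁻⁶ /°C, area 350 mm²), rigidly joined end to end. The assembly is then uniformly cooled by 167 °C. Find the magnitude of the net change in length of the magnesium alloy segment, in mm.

Free thermal contraction of the whole bar: Σ αᵢΔT Lᵢ = 11.6×10⁻⁶×167×220 + 26.1×10⁻⁶×167×800 = 3.913 mm.
Since the ends are fixed, an axial force P builds up, equal in every segment, with P · Σ Lᵢ/(AᵢEᵢ) = δ_free.
The series flexibility is Σ Lᵢ/(AᵢEᵢ) = 220/(650×27×10³) + 800/(350×45×10³) = 6.333×10⁻⁵ mm/N.
Hence P = δ_free / Σ(L/AE) = 3.913/6.333×10⁻⁵ = 61.79 kN (tensile).
For the magnesium alloy segment, free thermal change = 26.1×10⁻⁶×167×800 = 3.487 mm and elastic change from P = 61790×800/(350×45×10³) = 3.139 mm; these oppose, so the net change is 0.348 mm (segment shortens).

|ΔL| ≈ 0.348 mm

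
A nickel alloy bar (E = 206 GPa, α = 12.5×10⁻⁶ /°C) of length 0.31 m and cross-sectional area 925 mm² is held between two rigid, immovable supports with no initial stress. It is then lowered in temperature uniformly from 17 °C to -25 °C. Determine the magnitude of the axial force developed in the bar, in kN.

P ≈ 100 kN (tensile)

With zero net strain, σ = E·αΔT = 206 GPa × 12.5×10⁻⁶ × 42 = 108.1 MPa.
Then P = σA = 108.1 × 925 mm² = 100 kN, tensile.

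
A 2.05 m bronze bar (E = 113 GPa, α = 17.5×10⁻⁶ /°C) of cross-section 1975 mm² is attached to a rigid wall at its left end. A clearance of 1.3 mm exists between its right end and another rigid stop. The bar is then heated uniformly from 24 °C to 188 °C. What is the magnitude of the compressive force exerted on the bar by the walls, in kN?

Unrestrained expansion: δ_free = αΔT L = 17.5×10⁻⁶ × 164 × 2050 = 5.883 mm.
This exceeds the 1.3 mm gap, so the wall pushes back. The portion of expansion that must be recovered elastically is δ_free − gap = 5.883 − 1.3 = 4.583 mm.
Compatibility: PL/(AE) = 4.583 mm, so σ = P/A = E × (4.583/2050) = 252.7 MPa.
P = σA = 252.7 × 1975 = 499 kN.

P ≈ 499 kN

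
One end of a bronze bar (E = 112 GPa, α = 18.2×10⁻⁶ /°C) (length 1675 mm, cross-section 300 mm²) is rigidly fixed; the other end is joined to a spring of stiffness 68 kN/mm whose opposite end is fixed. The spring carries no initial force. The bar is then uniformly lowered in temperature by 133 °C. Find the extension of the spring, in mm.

If the spring were absent the bar would shorten by αΔT L = 18.2×10⁻⁶ × 133 × 1675 = 4.055 mm.
Let P be the tensile force in the spring. The bar extends elastically by PL/(AE) and the spring stretches by P/k; together these equal δ_free.
P [ L/(AE) + 1/k ] = δ_free → P [ 1675/(300×112×10³) + 1/(68×10³) ] = 4.055.
P = 4.055 / 6.456×10⁻⁵ = 62800 N.
Spring extension = P/k = 62800/(68×10³) = 0.9236 mm.

δ ≈ 0.924 mm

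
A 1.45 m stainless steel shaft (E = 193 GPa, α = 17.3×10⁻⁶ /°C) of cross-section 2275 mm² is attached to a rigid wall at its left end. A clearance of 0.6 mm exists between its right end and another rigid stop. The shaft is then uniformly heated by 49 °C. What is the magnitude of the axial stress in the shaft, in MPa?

σ ≈ 83.7 MPa (compressive)

Unrestrained expansion: δ_free = αΔT L = 17.3×10⁻⁶ × 49 × 1450 = 1.229 mm.
This exceeds the 0.6 mm gap, so the wall pushes back. The portion of expansion that must be recovered elastically is δ_free − gap = 1.229 − 0.6 = 0.6292 mm.
Compatibility: PL/(AE) = 0.6292 mm, so σ = P/A = E × (0.6292/1450) = 83.74 MPa.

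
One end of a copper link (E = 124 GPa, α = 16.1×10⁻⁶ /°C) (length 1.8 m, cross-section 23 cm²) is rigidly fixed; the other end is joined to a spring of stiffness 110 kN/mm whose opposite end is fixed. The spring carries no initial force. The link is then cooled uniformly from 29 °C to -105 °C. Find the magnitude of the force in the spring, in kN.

The unrestrained thermal change is αΔT L = 16.1×10⁻⁶ × 134 × 1800 = 3.883 mm.
Let P be the tensile force in the spring. The link extends elastically by PL/(AE) and the spring stretches by P/k; together these equal δ_free.
P [ L/(AE) + 1/k ] = δ_free → P [ 1800/(2300×124×10³) + 1/(110×10³) ] = 3.883.
P = 3.883 / 1.54×10⁻⁵ = 252100 N.

P ≈ 252 kN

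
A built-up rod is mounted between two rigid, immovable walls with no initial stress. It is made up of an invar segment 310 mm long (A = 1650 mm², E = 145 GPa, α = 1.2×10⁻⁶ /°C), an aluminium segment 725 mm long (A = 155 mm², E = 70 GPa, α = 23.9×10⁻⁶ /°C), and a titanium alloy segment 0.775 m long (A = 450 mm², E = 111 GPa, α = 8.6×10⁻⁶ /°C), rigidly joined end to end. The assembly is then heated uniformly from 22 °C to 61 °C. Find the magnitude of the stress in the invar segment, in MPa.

σ ≈ 6.89 MPa (compressive)

If the supports were absent, the total length change would be Σ αᵢΔT Lᵢ = 1.2×10⁻⁶×39×310 + 23.9×10⁻⁶×39×725 + 8.6×10⁻⁶×39×775 = 0.9502 mm.
The rigid supports impose zero overall length change; the single axial force P common to all segments must satisfy P Σ Lᵢ/(AᵢEᵢ) = δ_free.
The series flexibility is Σ Lᵢ/(AᵢEᵢ) = 310/(1650×145×10³) + 725/(155×70×10³) + 775/(450×111×10³) = 8.363×10⁻⁵ mm/N.
So P = 0.9502 / 8.363×10⁻⁵ = 11.36 kN, compressive.
σ_{invar} = P / A = 11360 / 1650 = 6.886 MPa.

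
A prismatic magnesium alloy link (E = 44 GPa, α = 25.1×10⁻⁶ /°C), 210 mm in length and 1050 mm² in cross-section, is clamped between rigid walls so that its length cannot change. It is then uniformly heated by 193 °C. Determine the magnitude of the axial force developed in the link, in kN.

Full restraint means ε = 0, so the stress is σ = EαΔT = 44×10³ × 25.1×10⁻⁶ × 193 = 213.1 MPa.
Axial force P = σA = 213.1 × 1050 = 223800 N = 223.8 kN, compressive.

P ≈ 224 kN (compressive)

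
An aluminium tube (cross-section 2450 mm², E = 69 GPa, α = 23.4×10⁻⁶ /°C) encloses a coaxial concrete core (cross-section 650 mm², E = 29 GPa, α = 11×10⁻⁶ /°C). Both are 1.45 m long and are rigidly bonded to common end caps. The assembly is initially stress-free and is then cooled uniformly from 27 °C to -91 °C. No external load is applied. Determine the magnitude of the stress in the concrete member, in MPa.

Both members must finish at the same length. With the larger α, the aluminium tends to over-contract; the plates restrain it, putting the aluminium in tension and the concrete in compression. With no external load the two internal forces are equal and opposite, magnitude P.
Equating the net (thermal + elastic) strains gives |α₁ − α₂|·ΔT = P·[1/(A₁E₁) + 1/(A₂E₂)].
|α₁ − α₂|·ΔT = 12.4×10⁻⁶ × 118 = 0.001463.
1/(A₁E₁) + 1/(A₂E₂) = 1/(2450×69×10³) + 1/(650×29×10³) = 5.897×10⁻⁸ N⁻¹.
So P = 0.001463 / 5.897×10⁻⁸ = 24.81 kN.
σ_{concrete} = P/A₂ = 24810/650 = 38.18 MPa, compressive.

σ ≈ 38.2 MPa (compressive)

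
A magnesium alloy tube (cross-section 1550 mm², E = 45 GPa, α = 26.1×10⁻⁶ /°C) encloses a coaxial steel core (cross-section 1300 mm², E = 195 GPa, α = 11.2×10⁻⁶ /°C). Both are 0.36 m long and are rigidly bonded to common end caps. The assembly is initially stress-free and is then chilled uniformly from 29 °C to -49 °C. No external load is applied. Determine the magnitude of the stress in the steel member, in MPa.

Equilibrium of a rigid end plate with no external load gives equal and opposite internal forces ±P in the two members. Since α_{magnesium alloy} > α_{steel}, cooling drives the magnesium alloy into tension and the steel into compression.
Setting the final lengths equal and cancelling L: (α₁ − α₂)ΔT = P/(A₁E₁) + P/(A₂E₂).
|α₁ − α₂|·ΔT = 14.9×10⁻⁶ × 78 = 0.001162.
1/(A₁E₁) + 1/(A₂E₂) = 1/(1550×45×10³) + 1/(1300×195×10³) = 1.828×10⁻⁸ N⁻¹.
P = 0.001162 / 1.828×10⁻⁸ = 63570 N = 63.57 kN.
σ_{steel} = P/A₂ = 63570/1300 = 48.9 MPa, compressive.

σ ≈ 48.9 MPa (compressive)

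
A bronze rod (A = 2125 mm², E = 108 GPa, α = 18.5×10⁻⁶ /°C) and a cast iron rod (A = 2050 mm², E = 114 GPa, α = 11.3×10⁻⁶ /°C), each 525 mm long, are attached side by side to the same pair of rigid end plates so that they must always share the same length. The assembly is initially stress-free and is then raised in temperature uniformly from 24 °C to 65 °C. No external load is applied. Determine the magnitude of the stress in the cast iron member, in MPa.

σ ≈ 16.7 MPa (tensile)

The bronze has the larger α, so on heating it would change length more than the cast iron if both were free. The rigid plates force a common final length, so the bronze is put into compression and the cast iron into tension, with equal and opposite forces P (no external load).
Setting the final lengths equal and cancelling L: (α₁ − α₂)ΔT = P/(A₁E₁) + P/(A₂E₂).
|α₁ − α₂|·ΔT = 7.2×10⁻⁶ × 41 = 0.0002952.
1/(A₁E₁) + 1/(A₂E₂) = 1/(2125×108×10³) + 1/(2050×114×10³) = 8.636×10⁻⁹ N⁻¹.
P = 0.0002952 / 8.636×10⁻⁹ = 34180 N = 34.18 kN.
σ_{cast iron} = P/A₂ = 34180/2050 = 16.67 MPa, tensile.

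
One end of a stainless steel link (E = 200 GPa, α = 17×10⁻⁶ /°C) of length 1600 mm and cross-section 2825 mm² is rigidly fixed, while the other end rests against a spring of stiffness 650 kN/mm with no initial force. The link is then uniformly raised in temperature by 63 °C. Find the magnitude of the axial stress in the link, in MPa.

σ ≈ 139 MPa (compressive)

If the spring were absent the link would lengthen by αΔT L = 17×10⁻⁶ × 63 × 1600 = 1.714 mm.
With a force P in the spring, the elastic change of the link is PL/(AE) and that of the spring is P/k; compatibility requires their sum to equal δ_free.
So P = δ_free / [L/(AE) + 1/k] = 1.714 / [ 1600/(2825×200×10³) + 1/(650×10³) ].
P = 1.714 / 4.37×10⁻⁶ = 392100 N.
σ = P/A = 392100/2825 = 138.8 MPa.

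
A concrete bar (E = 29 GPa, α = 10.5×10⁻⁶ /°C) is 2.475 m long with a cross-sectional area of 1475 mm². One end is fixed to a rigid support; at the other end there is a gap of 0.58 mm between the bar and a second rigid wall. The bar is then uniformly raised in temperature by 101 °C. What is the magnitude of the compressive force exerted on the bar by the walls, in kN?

P ≈ 35.3 kN

If the wall were absent the bar would grow by αΔT L = 10.5×10⁻⁶ × 101 × 2475 = 2.625 mm.
This exceeds the 0.58 mm gap, so the wall pushes back. The portion of expansion that must be recovered elastically is δ_free − gap = 2.625 − 0.58 = 2.045 mm.
Compatibility: PL/(AE) = 2.045 mm, so σ = P/A = E × (2.045/2475) = 23.96 MPa.
Force on the wall = σA = 23.96 × 1475 mm² = 35.34 kN.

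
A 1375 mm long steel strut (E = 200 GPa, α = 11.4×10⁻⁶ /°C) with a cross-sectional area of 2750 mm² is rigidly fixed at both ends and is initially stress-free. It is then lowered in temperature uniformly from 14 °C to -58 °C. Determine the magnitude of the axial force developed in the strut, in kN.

P ≈ 451 kN (tensile)

The ends cannot move, so σ = EαΔT = 200×10³ × 11.4×10⁻⁶ × 72 = 164.2 MPa.
Then P = σA = 164.2 × 2750 mm² = 451.4 kN, tensile.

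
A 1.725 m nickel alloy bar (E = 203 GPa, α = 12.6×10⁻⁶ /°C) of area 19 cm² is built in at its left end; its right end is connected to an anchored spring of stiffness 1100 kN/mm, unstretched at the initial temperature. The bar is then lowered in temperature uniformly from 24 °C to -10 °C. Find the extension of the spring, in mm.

The unrestrained thermal change is αΔT L = 12.6×10⁻⁶ × 34 × 1725 = 0.739 mm.
With a force P in the spring, the elastic change of the bar is PL/(AE) and that of the spring is P/k; compatibility requires their sum to equal δ_free.
P [ L/(AE) + 1/k ] = δ_free → P [ 1725/(1900×203×10³) + 1/(1100×10³) ] = 0.739.
P = 0.739 / 5.381×10⁻⁶ = 137300 N.
Spring extension = P/k = 137300/(1100×10³) = 0.1248 mm.

δ ≈ 0.125 mm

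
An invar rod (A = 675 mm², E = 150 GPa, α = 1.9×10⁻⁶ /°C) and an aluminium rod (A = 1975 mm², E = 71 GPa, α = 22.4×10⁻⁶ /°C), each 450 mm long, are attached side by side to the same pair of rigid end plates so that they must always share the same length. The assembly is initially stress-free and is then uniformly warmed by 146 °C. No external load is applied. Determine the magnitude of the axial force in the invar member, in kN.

P ≈ 176 kN (tensile in the invar)

Both members must finish at the same length. With the larger α, the aluminium tends to over-expand; the plates restrain it, putting the aluminium in compression and the invar in tension. With no external load the two internal forces are equal and opposite, magnitude P.
Setting the final lengths equal and cancelling L: (α₁ − α₂)ΔT = P/(A₁E₁) + P/(A₂E₂).
|α₁ − α₂|·ΔT = 20.5×10⁻⁶ × 146 = 0.002993.
1/(A₁E₁) + 1/(A₂E₂) = 1/(675×150×10³) + 1/(1975×71×10³) = 1.701×10⁻⁸ N⁻¹.
P = 0.002993 / 1.701×10⁻⁸ = 176000 N = 176 kN.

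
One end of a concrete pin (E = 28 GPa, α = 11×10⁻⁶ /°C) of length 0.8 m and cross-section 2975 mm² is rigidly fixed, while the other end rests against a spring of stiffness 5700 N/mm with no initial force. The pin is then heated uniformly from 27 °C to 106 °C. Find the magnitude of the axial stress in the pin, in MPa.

If the spring were absent the pin would lengthen by αΔT L = 11×10⁻⁶ × 79 × 800 = 0.6952 mm.
Let P be the compressive force at the spring. The pin shortens elastically by PL/(AE) and the spring compresses by P/k; together these equal δ_free.
P [ L/(AE) + 1/k ] = δ_free → P [ 800/(2975×28×10³) + 1/(5700) ] = 0.6952.
P = 0.6952 / 0.000185 = 3757 N.
σ = P/A = 3757/2975 = 1.263 MPa.

σ ≈ 1.26 MPa (compressive)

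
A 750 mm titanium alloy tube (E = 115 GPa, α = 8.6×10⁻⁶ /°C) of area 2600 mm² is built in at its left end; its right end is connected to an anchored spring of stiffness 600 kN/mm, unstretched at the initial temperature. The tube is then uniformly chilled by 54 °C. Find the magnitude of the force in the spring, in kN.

Free thermal contraction: δ_free = αΔT L = 8.6×10⁻⁶ × 54 × 750 = 0.3483 mm.
Let P be the tensile force in the spring. The tube extends elastically by PL/(AE) and the spring stretches by P/k; together these equal δ_free.
So P = δ_free / [L/(AE) + 1/k] = 0.3483 / [ 750/(2600×115×10³) + 1/(600×10³) ].
P = 0.3483 / 4.175×10⁻⁶ = 83420 N.

P ≈ 83.4 kN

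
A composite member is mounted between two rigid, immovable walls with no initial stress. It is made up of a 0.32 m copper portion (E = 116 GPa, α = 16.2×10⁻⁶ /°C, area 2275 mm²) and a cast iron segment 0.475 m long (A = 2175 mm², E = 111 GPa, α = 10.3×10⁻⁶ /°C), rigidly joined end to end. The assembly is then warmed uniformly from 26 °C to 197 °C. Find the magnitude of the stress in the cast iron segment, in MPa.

With the walls removed the bar would change length by δ_free = Σ αᵢΔT Lᵢ = 16.2×10⁻⁶×171×320 + 10.3×10⁻⁶×171×475 = 1.723 mm.
The rigid supports impose zero overall length change; the single axial force P common to all segments must satisfy P Σ Lᵢ/(AᵢEᵢ) = δ_free.
The series flexibility is Σ Lᵢ/(AᵢEᵢ) = 320/(2275×116×10³) + 475/(2175×111×10³) = 3.18×10⁻⁶ mm/N.
P = 1.723 / 3.18×10⁻⁶ = 541800 N = 541.8 kN, compressive.
σ_{cast iron} = P / A = 541800 / 2175 = 249.1 MPa.

σ ≈ 249 MPa (compressive)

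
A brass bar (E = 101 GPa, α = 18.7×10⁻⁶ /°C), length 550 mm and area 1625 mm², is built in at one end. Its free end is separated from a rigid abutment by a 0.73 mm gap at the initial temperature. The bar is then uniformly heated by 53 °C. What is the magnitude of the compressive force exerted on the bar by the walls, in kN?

P ≈ 0 kN

Free thermal elongation = αΔT L = 18.7×10⁻⁶ × 53 × 550 = 0.5451 mm.
Since δ_free = 0.545 mm is less than the 0.73 mm gap, the bar never touches the wall. No axial force develops.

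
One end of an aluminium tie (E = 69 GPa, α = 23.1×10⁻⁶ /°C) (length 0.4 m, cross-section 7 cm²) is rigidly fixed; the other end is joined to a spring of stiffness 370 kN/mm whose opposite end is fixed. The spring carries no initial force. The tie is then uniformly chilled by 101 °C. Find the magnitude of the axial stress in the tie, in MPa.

σ ≈ 121 MPa (tensile)

Free thermal contraction: δ_free = αΔT L = 23.1×10⁻⁶ × 101 × 400 = 0.9332 mm.
With a force P in the spring, the elastic change of the tie is PL/(AE) and that of the spring is P/k; compatibility requires their sum to equal δ_free.
P [ L/(AE) + 1/k ] = δ_free → P [ 400/(700×69×10³) + 1/(370×10³) ] = 0.9332.
P = 0.9332 / 1.098×10⁻⁵ = 84960 N.
σ = P/A = 84960/700 = 121.4 MPa.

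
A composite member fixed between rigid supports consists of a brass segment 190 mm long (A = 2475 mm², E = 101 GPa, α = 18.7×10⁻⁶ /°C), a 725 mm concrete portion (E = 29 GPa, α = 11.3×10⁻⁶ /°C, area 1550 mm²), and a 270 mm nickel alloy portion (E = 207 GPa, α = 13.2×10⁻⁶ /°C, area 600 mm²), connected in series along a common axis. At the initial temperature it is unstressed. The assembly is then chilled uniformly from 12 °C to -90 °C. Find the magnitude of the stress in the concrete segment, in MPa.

With the walls removed the bar would change length by δ_free = Σ αᵢΔT Lᵢ = 18.7×10⁻⁶×102×190 + 11.3×10⁻⁶×102×725 + 13.2×10⁻⁶×102×270 = 1.562 mm.
The rigid supports impose zero overall length change; the single axial force P common to all segments must satisfy P Σ Lᵢ/(AᵢEᵢ) = δ_free.
Σ Lᵢ/(AᵢEᵢ) = 190/(2475×101×10³) + 725/(1550×29×10³) + 270/(600×207×10³) = 1.906×10⁻⁵ mm/N.
Hence P = δ_free / Σ(L/AE) = 1.562/1.906×10⁻⁵ = 81.92 kN (tensile).
σ_{concrete} = P / A = 81920 / 1550 = 52.85 MPa.

σ ≈ 52.8 MPa (tensile)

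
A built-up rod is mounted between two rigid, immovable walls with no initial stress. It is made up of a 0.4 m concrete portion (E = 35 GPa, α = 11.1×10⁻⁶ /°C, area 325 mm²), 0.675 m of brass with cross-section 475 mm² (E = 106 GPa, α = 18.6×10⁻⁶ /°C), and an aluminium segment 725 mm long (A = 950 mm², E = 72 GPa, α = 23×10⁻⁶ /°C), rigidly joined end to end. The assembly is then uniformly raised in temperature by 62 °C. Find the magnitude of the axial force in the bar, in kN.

If the supports were absent, the total length change would be Σ αᵢΔT Lᵢ = 11.1×10⁻⁶×62×400 + 18.6×10⁻⁶×62×675 + 23×10⁻⁶×62×725 = 2.088 mm.
The walls prevent any net length change, so an axial force P (same in every segment) develops. Compatibility: P · Σ Lᵢ/(AᵢEᵢ) = δ_free.
Σ Lᵢ/(AᵢEᵢ) = 400/(325×35×10³) + 675/(475×106×10³) + 725/(950×72×10³) = 5.917×10⁻⁵ mm/N.
Hence P = δ_free / Σ(L/AE) = 2.088/5.917×10⁻⁵ = 35.28 kN (compressive).

P ≈ 35.3 kN (compressive)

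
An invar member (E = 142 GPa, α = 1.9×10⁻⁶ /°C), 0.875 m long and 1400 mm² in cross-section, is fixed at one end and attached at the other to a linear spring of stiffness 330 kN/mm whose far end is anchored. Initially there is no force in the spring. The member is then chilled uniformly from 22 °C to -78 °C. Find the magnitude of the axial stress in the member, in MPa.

If the spring were absent the member would shorten by αΔT L = 1.9×10⁻⁶ × 100 × 875 = 0.1662 mm.
With a force P in the spring, the elastic change of the member is PL/(AE) and that of the spring is P/k; compatibility requires their sum to equal δ_free.
So P = δ_free / [L/(AE) + 1/k] = 0.1662 / [ 875/(1400×142×10³) + 1/(330×10³) ].
P = 0.1662 / 7.432×10⁻⁶ = 22370 N.
σ = P/A = 22370/1400 = 15.98 MPa.

σ ≈ 16 MPa (tensile)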